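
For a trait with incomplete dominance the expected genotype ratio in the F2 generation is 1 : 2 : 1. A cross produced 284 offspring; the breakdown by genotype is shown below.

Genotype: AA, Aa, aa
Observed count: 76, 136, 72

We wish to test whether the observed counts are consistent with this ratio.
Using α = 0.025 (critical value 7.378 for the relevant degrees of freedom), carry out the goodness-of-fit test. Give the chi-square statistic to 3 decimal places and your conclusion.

0.620; do not reject

Ratio total = 4. Expected counts: 284×1/4 = 71, 284×2/4 = 142, 284×1/4 = 71.
AA: (76 − 71)²/71 = 25/71 = 0.3521
Aa: (136 − 142)²/142 = 36/142 = 0.2535
aa: (72 − 71)²/71 = 1/71 = 0.0141
Sum = 0.620
df = 2. Since 0.620 < 7.378, we do not reject H₀.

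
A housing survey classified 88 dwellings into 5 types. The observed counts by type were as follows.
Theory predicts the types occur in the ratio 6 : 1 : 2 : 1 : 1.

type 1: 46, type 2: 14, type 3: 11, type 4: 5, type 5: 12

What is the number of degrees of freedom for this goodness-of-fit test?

There are k = 5 categories and no parameters were estimated from the data, so df = 5 − 1 = 4.

4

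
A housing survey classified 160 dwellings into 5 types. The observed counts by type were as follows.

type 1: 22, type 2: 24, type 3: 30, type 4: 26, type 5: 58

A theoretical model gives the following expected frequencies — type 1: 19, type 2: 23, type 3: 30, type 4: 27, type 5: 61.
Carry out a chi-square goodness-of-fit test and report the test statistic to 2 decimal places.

type 1: (22 − 19)²/19 = 9/19 = 0.474
type 2: (24 − 23)²/23 = 1/23 = 0.043
type 3: (30 − 30)²/30 = 0/30 = 0.000
type 4: (26 − 27)²/27 = 1/27 = 0.037
type 5: (58 − 61)²/61 = 9/61 = 0.148
Sum = 0.70

0.70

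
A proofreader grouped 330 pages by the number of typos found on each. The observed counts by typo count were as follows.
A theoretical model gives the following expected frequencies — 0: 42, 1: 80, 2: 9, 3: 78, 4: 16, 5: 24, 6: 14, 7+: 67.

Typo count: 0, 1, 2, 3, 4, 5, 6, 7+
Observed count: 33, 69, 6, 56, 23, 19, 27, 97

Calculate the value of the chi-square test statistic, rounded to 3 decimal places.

cat         O        E   (O−E)²/E
0          33       42     1.9286
1          69       80     1.5125
2           6        9     1.0000
3          56       78     6.2051
4          23       16     3.0625
5          19       24     1.0417
6          27       14    12.0714
7+         97       67    13.4328
Sum = 40.255

40.255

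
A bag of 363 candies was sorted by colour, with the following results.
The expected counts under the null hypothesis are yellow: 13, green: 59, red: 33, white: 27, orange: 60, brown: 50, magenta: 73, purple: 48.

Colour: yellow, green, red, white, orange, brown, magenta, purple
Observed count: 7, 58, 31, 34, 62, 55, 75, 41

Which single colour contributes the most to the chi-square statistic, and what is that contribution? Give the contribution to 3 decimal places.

yellow: (7 − 13)²/13 = 36/13 = 2.7692
green: (58 − 59)²/59 = 1/59 = 0.0169
red: (31 − 33)²/33 = 4/33 = 0.1212
white: (34 − 27)²/27 = 49/27 = 1.8148
orange: (62 − 60)²/60 = 4/60 = 0.0667
brown: (55 − 50)²/50 = 25/50 = 0.5000
magenta: (75 − 73)²/73 = 4/73 = 0.0548
purple: (41 − 48)²/48 = 49/48 = 1.0208
The largest term is for yellow: 2.769.

yellow, 2.769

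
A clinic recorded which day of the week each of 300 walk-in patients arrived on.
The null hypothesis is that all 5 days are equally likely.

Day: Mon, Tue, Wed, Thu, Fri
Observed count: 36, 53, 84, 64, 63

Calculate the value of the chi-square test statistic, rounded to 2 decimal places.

20.43

Expected count for each of the 5 categories: 300/5 = 60.
cat         O        E   (O−E)²/E
Mon        36       60      9.600
Tue        53       60      0.817
Wed        84       60      9.600
Thu        64       60      0.267
Fri        63       60      0.150
Sum = 20.43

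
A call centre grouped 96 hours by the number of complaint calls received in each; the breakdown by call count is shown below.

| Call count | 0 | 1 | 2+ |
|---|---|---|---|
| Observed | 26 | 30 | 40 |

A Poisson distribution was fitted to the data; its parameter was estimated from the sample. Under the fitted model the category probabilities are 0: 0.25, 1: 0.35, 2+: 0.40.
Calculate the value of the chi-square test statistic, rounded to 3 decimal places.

0.619

Expected counts E_i = n·p_i: 96×0.25 = 24, 96×0.35 = 33.6, 96×0.40 = 38.4.
cat         O        E   (O−E)²/E
0          26       24     0.1667
1          30     33.6     0.3857
2+         40     38.4     0.0667
Sum = 0.619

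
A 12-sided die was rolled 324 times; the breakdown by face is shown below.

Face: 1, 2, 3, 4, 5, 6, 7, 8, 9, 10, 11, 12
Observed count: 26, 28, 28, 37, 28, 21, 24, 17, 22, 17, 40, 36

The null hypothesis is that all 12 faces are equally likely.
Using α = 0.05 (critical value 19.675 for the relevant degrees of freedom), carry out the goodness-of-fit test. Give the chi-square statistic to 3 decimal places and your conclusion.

Under H₀ each category has probability 1/12, so each expected count is 324/12 = 27.
1: (26 − 27)²/27 = 1/27 = 0.0370
2: (28 − 27)²/27 = 1/27 = 0.0370
3: (28 − 27)²/27 = 1/27 = 0.0370
4: (37 − 27)²/27 = 100/27 = 3.7037
5: (28 − 27)²/27 = 1/27 = 0.0370
6: (21 − 27)²/27 = 36/27 = 1.3333
7: (24 − 27)²/27 = 9/27 = 0.3333
8: (17 − 27)²/27 = 100/27 = 3.7037
9: (22 − 27)²/27 = 25/27 = 0.9259
10: (17 − 27)²/27 = 100/27 = 3.7037
11: (40 − 27)²/27 = 169/27 = 6.2593
12: (36 − 27)²/27 = 81/27 = 3.0000
Sum = 23.111
df = 11. Since 23.111 > 19.675, we reject H₀.

23.111; reject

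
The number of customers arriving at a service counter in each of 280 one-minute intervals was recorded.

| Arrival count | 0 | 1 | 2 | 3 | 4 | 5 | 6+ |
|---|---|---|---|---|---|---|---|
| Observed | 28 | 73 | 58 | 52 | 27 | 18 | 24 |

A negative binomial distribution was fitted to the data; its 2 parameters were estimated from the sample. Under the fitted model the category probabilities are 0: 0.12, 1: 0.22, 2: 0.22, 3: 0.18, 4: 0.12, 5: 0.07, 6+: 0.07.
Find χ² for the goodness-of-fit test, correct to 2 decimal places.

5.72

Expected counts E_i = n·p_i: 280×0.12 = 33.6, 280×0.22 = 61.6, 280×0.22 = 61.6, 280×0.18 = 50.4, 280×0.12 = 33.6, 280×0.07 = 19.6, 280×0.07 = 19.6.
cat         O        E   (O−E)²/E
0          28     33.6      0.933
1          73     61.6      2.110
2          58     61.6      0.210
3          52     50.4      0.051
4          27     33.6      1.296
5          18     19.6      0.131
6+         24     19.6      0.988
Sum = 5.72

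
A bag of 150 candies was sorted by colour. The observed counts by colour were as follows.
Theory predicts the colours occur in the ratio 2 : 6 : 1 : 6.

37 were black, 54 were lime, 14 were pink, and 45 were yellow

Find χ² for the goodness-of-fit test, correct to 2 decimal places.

20.40

Ratio total = 15. Expected counts: 150×2/15 = 20, 150×6/15 = 60, 150×1/15 = 10, 150×6/15 = 60.
black: (37 − 20)²/20 = 289/20 = 14.450
lime: (54 − 60)²/60 = 36/60 = 0.600
pink: (14 − 10)²/10 = 16/10 = 1.600
yellow: (45 − 60)²/60 = 225/60 = 3.750
Sum = 20.40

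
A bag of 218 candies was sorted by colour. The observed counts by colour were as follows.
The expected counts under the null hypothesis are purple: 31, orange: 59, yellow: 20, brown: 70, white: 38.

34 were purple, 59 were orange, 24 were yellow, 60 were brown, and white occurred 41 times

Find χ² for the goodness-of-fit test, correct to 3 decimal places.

cat         O        E   (O−E)²/E
purple     34       31     0.2903
orange     59       59     0.0000
yellow     24       20     0.8000
brown      60       70     1.4286
white      41       38     0.2368
Sum = 2.756

2.756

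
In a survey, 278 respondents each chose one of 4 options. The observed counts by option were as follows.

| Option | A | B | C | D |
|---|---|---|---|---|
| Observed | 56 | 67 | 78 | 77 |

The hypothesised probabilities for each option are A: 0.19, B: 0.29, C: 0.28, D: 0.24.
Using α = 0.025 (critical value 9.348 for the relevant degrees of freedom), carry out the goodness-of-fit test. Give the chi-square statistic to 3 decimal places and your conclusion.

Expected counts E_i = n·p_i: 278×0.19 = 52.82, 278×0.29 = 80.62, 278×0.28 = 77.84, 278×0.24 = 66.72.
χ² = (56−52.82)²/52.82 + (67−80.62)²/80.62 + (78−77.84)²/77.84 + (77−66.72)²/66.72
   = 0.1915 + 2.3010 + 0.0003 + 1.5839
Sum = 4.077
df = 3. Since 4.077 < 9.348, we do not reject H₀.

4.077; do not reject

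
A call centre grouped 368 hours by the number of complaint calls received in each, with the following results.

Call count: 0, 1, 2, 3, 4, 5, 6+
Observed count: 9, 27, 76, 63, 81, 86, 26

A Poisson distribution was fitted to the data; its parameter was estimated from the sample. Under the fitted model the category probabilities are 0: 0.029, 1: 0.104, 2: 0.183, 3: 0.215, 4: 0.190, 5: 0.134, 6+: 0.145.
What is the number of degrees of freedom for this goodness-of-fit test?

5

There are k = 7 categories and 1 parameter estimated from the data, so df = 7 − 1 − 1 = 5.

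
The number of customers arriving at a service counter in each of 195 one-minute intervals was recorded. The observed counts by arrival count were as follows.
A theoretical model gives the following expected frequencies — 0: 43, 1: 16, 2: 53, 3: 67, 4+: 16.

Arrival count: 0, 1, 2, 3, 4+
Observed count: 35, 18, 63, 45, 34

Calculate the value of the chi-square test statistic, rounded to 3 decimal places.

χ² = (35−43)²/43 + (18−16)²/16 + (63−53)²/53 + (45−67)²/67 + (34−16)²/16
   = 1.4884 + 0.2500 + 1.8868 + 7.2239 + 20.2500
Sum = 31.099

31.099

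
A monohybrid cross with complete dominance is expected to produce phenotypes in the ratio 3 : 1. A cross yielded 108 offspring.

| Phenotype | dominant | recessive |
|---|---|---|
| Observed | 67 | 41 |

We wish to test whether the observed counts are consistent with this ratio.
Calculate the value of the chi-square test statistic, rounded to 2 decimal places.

9.68

Ratio total = 4. Expected counts: 108×3/4 = 81, 108×1/4 = 27.
χ² = (67−81)²/81 + (41−27)²/27
   = 2.420 + 7.259
Sum = 9.68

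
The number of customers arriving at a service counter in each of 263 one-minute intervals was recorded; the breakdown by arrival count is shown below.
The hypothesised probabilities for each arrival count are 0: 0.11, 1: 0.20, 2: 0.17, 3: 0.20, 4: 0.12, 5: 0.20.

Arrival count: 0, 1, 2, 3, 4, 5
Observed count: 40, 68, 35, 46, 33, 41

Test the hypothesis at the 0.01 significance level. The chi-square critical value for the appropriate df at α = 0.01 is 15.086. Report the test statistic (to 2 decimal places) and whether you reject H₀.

Expected counts E_i = n·p_i: 263×0.11 = 28.93, 263×0.20 = 52.6, 263×0.17 = 44.71, 263×0.20 = 52.6, 263×0.12 = 31.56, 263×0.20 = 52.6.
χ² = (40−28.93)²/28.93 + (68−52.6)²/52.6 + (35−44.71)²/44.71 + (46−52.6)²/52.6 + (33−31.56)²/31.56 + (41−52.6)²/52.6
   = 4.236 + 4.509 + 2.109 + 0.828 + 0.066 + 2.558
Sum = 14.31
df = 5. Since 14.31 < 15.086, we do not reject H₀.

14.31; do not reject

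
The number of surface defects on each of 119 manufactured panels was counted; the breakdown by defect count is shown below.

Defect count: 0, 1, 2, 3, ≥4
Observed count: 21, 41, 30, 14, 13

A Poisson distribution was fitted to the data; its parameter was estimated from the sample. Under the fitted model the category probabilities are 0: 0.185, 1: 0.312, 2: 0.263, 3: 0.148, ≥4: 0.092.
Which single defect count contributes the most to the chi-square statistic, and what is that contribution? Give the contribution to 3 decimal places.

Expected counts E_i = n·p_i: 119×0.185 = 22.015, 119×0.312 = 37.128, 119×0.263 = 31.297, 119×0.148 = 17.612, 119×0.092 = 10.948.
cat         O        E   (O−E)²/E
0          21   22.015     0.0468
1          41   37.128     0.4038
2          30   31.297     0.0537
3          14   17.612     0.7408
≥4         13   10.948     0.3846
The largest term is for 3: 0.741.

3, 0.741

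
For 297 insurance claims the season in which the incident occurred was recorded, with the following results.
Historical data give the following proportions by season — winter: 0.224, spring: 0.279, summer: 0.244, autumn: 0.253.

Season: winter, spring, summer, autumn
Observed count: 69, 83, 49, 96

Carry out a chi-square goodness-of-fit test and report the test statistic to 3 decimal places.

13.482

Expected counts E_i = n·p_i: 297×0.224 = 66.528, 297×0.279 = 82.863, 297×0.244 = 72.468, 297×0.253 = 75.141.
cat         O        E   (O−E)²/E
winter     69   66.528     0.0919
spring     83   82.863     0.0002
summer     49   72.468     7.5999
autumn     96   75.141     5.7904
Sum = 13.482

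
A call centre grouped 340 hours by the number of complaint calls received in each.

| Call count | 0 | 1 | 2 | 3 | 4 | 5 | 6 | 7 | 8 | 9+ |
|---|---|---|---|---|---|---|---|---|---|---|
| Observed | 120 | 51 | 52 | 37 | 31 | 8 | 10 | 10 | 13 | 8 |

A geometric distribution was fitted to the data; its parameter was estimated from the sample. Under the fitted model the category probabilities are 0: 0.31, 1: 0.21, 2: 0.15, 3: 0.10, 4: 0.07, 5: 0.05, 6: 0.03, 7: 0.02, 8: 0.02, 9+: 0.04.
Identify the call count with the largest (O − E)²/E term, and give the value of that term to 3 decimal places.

1, 5.829

Expected counts E_i = n·p_i: 340×0.31 = 105.4, 340×0.21 = 71.4, 340×0.15 = 51, 340×0.10 = 34, 340×0.07 = 23.8, 340×0.05 = 17, 340×0.03 = 10.2, 340×0.02 = 6.8, 340×0.02 = 6.8, 340×0.04 = 13.6.
0: (120 − 105.4)²/105.4 = 213.16/105.4 = 2.0224
1: (51 − 71.4)²/71.4 = 416.16/71.4 = 5.8286
2: (52 − 51)²/51 = 1/51 = 0.0196
3: (37 − 34)²/34 = 9/34 = 0.2647
4: (31 − 23.8)²/23.8 = 51.84/23.8 = 2.1782
5: (8 − 17)²/17 = 81/17 = 4.7647
6: (10 − 10.2)²/10.2 = 0.04/10.2 = 0.0039
7: (10 − 6.8)²/6.8 = 10.24/6.8 = 1.5059
8: (13 − 6.8)²/6.8 = 38.44/6.8 = 5.6529
9+: (8 − 13.6)²/13.6 = 31.36/13.6 = 2.3059
The largest term is for 1: 5.829.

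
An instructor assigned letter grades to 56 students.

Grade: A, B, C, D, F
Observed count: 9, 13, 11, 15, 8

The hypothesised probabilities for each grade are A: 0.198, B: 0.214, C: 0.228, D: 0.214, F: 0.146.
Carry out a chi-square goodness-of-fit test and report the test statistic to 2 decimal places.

1.49

Expected counts E_i = n·p_i: 56×0.198 = 11.088, 56×0.214 = 11.984, 56×0.228 = 12.768, 56×0.214 = 11.984, 56×0.146 = 8.176.
cat         O        E   (O−E)²/E
A           9   11.088      0.393
B          13   11.984      0.086
C          11   12.768      0.245
D          15   11.984      0.759
F           8    8.176      0.004
Sum = 1.49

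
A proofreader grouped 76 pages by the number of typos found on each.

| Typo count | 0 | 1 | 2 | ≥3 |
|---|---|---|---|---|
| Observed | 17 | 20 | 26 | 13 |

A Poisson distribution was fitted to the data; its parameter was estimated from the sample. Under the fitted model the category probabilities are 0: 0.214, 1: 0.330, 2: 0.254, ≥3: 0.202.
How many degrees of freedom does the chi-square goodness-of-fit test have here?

There are k = 4 categories and 1 parameter estimated from the data, so df = 4 − 1 − 1 = 2.

2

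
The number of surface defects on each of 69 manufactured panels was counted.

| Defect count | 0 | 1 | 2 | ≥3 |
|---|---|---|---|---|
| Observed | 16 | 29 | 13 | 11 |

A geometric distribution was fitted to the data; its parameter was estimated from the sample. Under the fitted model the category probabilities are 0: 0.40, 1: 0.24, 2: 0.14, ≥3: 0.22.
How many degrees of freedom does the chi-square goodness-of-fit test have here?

There are k = 4 categories and 1 parameter estimated from the data, so df = 4 − 1 − 1 = 2.

2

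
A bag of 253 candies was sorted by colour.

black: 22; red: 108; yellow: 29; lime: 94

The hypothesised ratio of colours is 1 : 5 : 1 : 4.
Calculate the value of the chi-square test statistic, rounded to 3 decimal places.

2.078

Ratio total = 11. Expected counts: 253×1/11 = 23, 253×5/11 = 115, 253×1/11 = 23, 253×4/11 = 92.
χ² = (22−23)²/23 + (108−115)²/115 + (29−23)²/23 + (94−92)²/92
   = 0.0435 + 0.4261 + 1.5652 + 0.0435
Sum = 2.078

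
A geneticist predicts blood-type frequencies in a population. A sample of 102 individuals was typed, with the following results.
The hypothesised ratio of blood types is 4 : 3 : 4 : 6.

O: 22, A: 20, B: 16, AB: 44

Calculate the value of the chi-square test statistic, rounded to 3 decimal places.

Ratio total = 17. Expected counts: 102×4/17 = 24, 102×3/17 = 18, 102×4/17 = 24, 102×6/17 = 36.
O: (22 − 24)²/24 = 4/24 = 0.1667
A: (20 − 18)²/18 = 4/18 = 0.2222
B: (16 − 24)²/24 = 64/24 = 2.6667
AB: (44 − 36)²/36 = 64/36 = 1.7778
Sum = 4.833

4.833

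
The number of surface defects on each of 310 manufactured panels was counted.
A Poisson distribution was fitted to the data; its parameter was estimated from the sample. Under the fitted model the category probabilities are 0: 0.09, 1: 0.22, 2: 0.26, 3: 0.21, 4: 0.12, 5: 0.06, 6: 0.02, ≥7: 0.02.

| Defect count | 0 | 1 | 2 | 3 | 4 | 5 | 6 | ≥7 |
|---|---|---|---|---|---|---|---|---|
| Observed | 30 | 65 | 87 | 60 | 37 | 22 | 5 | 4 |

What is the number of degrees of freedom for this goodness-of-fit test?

6

There are k = 8 categories and 1 parameter estimated from the data, so df = 8 − 1 − 1 = 6.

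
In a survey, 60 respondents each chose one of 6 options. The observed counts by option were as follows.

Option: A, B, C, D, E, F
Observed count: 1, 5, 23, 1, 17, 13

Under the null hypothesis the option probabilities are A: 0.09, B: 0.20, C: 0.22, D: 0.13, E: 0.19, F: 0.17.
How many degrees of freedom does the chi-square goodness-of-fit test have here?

5

There are k = 6 categories and no parameters were estimated from the data, so df = 6 − 1 = 5.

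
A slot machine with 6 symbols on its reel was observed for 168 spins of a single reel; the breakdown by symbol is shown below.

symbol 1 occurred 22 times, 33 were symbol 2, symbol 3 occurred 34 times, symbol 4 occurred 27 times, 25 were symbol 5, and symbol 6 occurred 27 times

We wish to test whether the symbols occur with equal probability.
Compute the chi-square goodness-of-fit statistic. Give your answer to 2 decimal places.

Expected count for each of the 6 categories: 168/6 = 28.
symbol 1: (22 − 28)²/28 = 36/28 = 1.286
symbol 2: (33 − 28)²/28 = 25/28 = 0.893
symbol 3: (34 − 28)²/28 = 36/28 = 1.286
symbol 4: (27 − 28)²/28 = 1/28 = 0.036
symbol 5: (25 − 28)²/28 = 9/28 = 0.321
symbol 6: (27 − 28)²/28 = 1/28 = 0.036
Sum = 3.86

3.86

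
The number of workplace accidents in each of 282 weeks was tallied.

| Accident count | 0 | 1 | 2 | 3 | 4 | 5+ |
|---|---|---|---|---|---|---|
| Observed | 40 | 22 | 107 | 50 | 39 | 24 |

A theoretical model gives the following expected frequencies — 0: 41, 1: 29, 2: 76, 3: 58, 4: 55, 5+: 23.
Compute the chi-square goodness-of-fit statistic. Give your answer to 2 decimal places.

20.16

0: (40 − 41)²/41 = 1/41 = 0.024
1: (22 − 29)²/29 = 49/29 = 1.690
2: (107 − 76)²/76 = 961/76 = 12.645
3: (50 − 58)²/58 = 64/58 = 1.103
4: (39 − 55)²/55 = 256/55 = 4.655
5+: (24 − 23)²/23 = 1/23 = 0.043
Sum = 20.16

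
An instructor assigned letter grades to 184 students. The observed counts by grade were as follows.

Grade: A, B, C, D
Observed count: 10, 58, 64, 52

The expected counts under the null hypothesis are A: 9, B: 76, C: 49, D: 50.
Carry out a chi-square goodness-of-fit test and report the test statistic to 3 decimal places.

cat         O        E   (O−E)²/E
A          10        9     0.1111
B          58       76     4.2632
C          64       49     4.5918
D          52       50     0.0800
Sum = 9.046

9.046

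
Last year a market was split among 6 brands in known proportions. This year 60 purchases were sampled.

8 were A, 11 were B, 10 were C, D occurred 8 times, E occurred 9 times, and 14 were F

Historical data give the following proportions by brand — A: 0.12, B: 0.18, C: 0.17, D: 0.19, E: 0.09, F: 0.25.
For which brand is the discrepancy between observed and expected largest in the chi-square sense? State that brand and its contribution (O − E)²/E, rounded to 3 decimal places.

Expected counts E_i = n·p_i: 60×0.12 = 7.2, 60×0.18 = 10.8, 60×0.17 = 10.2, 60×0.19 = 11.4, 60×0.09 = 5.4, 60×0.25 = 15.
χ² = (8−7.2)²/7.2 + (11−10.8)²/10.8 + (10−10.2)²/10.2 + (8−11.4)²/11.4 + (9−5.4)²/5.4 + (14−15)²/15
   = 0.0889 + 0.0037 + 0.0039 + 1.0140 + 2.4000 + 0.0667
The largest term is for E: 2.400.

E, 2.400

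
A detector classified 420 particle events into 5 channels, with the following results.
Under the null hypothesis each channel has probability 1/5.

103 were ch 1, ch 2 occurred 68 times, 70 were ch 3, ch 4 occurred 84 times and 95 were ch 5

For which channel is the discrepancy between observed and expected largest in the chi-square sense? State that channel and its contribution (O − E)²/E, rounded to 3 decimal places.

ch 1, 4.298

Expected count for each of the 5 categories: 420/5 = 84.
χ² = (103−84)²/84 + (68−84)²/84 + (70−84)²/84 + (84−84)²/84 + (95−84)²/84
   = 4.2976 + 3.0476 + 2.3333 + 0.0000 + 1.4405
The largest term is for ch 1: 4.298.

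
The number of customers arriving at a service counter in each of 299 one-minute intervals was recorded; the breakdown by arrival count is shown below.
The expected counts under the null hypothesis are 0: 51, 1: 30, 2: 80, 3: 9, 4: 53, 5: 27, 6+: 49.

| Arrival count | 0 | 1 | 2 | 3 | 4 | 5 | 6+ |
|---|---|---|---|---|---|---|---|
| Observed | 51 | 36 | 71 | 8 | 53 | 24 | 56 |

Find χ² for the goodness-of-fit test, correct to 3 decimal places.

0: (51 − 51)²/51 = 0/51 = 0.0000
1: (36 − 30)²/30 = 36/30 = 1.2000
2: (71 − 80)²/80 = 81/80 = 1.0125
3: (8 − 9)²/9 = 1/9 = 0.1111
4: (53 − 53)²/53 = 0/53 = 0.0000
5: (24 − 27)²/27 = 9/27 = 0.3333
6+: (56 − 49)²/49 = 49/49 = 1.0000
Sum = 3.657

3.657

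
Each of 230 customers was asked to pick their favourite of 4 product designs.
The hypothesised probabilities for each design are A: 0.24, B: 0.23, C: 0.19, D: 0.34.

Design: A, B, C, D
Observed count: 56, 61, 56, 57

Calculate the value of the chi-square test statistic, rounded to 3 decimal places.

Expected counts E_i = n·p_i: 230×0.24 = 55.2, 230×0.23 = 52.9, 230×0.19 = 43.7, 230×0.34 = 78.2.
A: (56 − 55.2)²/55.2 = 0.64/55.2 = 0.0116
B: (61 − 52.9)²/52.9 = 65.61/52.9 = 1.2403
C: (56 − 43.7)²/43.7 = 151.29/43.7 = 3.4620
D: (57 − 78.2)²/78.2 = 449.44/78.2 = 5.7473
Sum = 10.461

10.461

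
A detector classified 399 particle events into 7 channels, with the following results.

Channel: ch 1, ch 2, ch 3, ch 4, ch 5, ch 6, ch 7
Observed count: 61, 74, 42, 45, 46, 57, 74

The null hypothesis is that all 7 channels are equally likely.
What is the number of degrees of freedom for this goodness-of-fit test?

6

There are k = 7 categories and no parameters were estimated from the data, so df = 7 − 1 = 6.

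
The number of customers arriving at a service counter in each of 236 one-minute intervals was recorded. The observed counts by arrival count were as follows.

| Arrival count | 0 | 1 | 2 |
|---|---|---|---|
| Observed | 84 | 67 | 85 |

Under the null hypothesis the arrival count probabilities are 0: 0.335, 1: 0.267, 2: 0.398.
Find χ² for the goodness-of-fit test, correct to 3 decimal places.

Expected counts E_i = n·p_i: 236×0.335 = 79.06, 236×0.267 = 63.012, 236×0.398 = 93.928.
0: (84 − 79.06)²/79.06 = 24.4036/79.06 = 0.3087
1: (67 − 63.012)²/63.012 = 15.904144/63.012 = 0.2524
2: (85 − 93.928)²/93.928 = 79.709184/93.928 = 0.8486
Sum = 1.410

1.410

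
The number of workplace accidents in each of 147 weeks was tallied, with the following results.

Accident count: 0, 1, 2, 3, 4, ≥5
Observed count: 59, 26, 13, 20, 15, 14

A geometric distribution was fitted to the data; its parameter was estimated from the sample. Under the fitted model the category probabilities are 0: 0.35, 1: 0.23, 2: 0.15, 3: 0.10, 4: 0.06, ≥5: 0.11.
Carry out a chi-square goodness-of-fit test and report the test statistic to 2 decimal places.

13.16

Expected counts E_i = n·p_i: 147×0.35 = 51.45, 147×0.23 = 33.81, 147×0.15 = 22.05, 147×0.10 = 14.7, 147×0.06 = 8.82, 147×0.11 = 16.17.
0: (59 − 51.45)²/51.45 = 57.0025/51.45 = 1.108
1: (26 − 33.81)²/33.81 = 60.9961/33.81 = 1.804
2: (13 − 22.05)²/22.05 = 81.9025/22.05 = 3.714
3: (20 − 14.7)²/14.7 = 28.09/14.7 = 1.911
4: (15 − 8.82)²/8.82 = 38.1924/8.82 = 4.330
≥5: (14 − 16.17)²/16.17 = 4.7089/16.17 = 0.291
Sum = 13.16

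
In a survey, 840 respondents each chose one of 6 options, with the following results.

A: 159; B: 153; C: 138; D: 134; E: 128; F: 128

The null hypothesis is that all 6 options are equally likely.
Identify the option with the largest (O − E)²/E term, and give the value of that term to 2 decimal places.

A, 2.58

Under H₀ each category has probability 1/6, so each expected count is 840/6 = 140.
A: (159 − 140)²/140 = 361/140 = 2.579
B: (153 − 140)²/140 = 169/140 = 1.207
C: (138 − 140)²/140 = 4/140 = 0.029
D: (134 − 140)²/140 = 36/140 = 0.257
E: (128 − 140)²/140 = 144/140 = 1.029
F: (128 − 140)²/140 = 144/140 = 1.029
The largest term is for A: 2.58.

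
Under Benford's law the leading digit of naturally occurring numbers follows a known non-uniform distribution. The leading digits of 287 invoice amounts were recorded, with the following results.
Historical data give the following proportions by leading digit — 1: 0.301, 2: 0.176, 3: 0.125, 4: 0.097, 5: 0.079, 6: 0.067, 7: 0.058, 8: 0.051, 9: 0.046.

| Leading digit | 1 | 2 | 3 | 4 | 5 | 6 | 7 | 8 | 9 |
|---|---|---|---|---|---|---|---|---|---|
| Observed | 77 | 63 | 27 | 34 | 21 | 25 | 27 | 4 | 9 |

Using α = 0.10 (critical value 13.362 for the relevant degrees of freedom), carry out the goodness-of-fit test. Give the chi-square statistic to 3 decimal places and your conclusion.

25.030; reject

Expected counts E_i = n·p_i: 287×0.301 = 86.387, 287×0.176 = 50.512, 287×0.125 = 35.875, 287×0.097 = 27.839, 287×0.079 = 22.673, 287×0.067 = 19.229, 287×0.058 = 16.646, 287×0.051 = 14.637, 287×0.046 = 13.202.
1: (77 − 86.387)²/86.387 = 88.115769/86.387 = 1.0200
2: (63 − 50.512)²/50.512 = 155.950144/50.512 = 3.0874
3: (27 − 35.875)²/35.875 = 78.765625/35.875 = 2.1956
4: (34 − 27.839)²/27.839 = 37.957921/27.839 = 1.3635
5: (21 − 22.673)²/22.673 = 2.798929/22.673 = 0.1234
6: (25 − 19.229)²/19.229 = 33.304441/19.229 = 1.7320
7: (27 − 16.646)²/16.646 = 107.205316/16.646 = 6.4403
8: (4 − 14.637)²/14.637 = 113.145769/14.637 = 7.7301
9: (9 − 13.202)²/13.202 = 17.656804/13.202 = 1.3374
Sum = 25.030
df = 8. Since 25.030 > 13.362, we reject H₀.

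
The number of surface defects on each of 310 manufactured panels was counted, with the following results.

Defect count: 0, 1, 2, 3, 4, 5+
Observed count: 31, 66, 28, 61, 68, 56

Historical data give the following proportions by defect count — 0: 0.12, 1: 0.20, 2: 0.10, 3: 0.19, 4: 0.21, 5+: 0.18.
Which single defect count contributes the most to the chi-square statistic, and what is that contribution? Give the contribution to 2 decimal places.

0, 1.03

Expected counts E_i = n·p_i: 310×0.12 = 37.2, 310×0.20 = 62, 310×0.10 = 31, 310×0.19 = 58.9, 310×0.21 = 65.1, 310×0.18 = 55.8.
0: (31 − 37.2)²/37.2 = 38.44/37.2 = 1.033
1: (66 − 62)²/62 = 16/62 = 0.258
2: (28 − 31)²/31 = 9/31 = 0.290
3: (61 − 58.9)²/58.9 = 4.41/58.9 = 0.075
4: (68 − 65.1)²/65.1 = 8.41/65.1 = 0.129
5+: (56 − 55.8)²/55.8 = 0.04/55.8 = 0.001
The largest term is for 0: 1.03.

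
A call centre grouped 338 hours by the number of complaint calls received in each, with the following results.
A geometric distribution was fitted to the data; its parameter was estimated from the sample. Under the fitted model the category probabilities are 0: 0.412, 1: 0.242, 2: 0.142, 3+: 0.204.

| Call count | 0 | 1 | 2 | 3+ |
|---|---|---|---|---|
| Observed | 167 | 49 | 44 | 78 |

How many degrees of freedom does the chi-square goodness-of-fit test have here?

There are k = 4 categories and 1 parameter estimated from the data, so df = 4 − 1 − 1 = 2.

2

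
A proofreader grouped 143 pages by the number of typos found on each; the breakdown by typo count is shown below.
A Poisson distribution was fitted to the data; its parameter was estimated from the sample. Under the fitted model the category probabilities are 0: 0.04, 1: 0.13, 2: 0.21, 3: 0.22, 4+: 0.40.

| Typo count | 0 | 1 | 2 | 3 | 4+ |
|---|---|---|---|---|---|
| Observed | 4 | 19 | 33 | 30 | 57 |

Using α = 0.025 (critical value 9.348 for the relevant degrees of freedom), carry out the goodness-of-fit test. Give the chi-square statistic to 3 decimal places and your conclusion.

0.888; do not reject

Expected counts E_i = n·p_i: 143×0.04 = 5.72, 143×0.13 = 18.59, 143×0.21 = 30.03, 143×0.22 = 31.46, 143×0.40 = 57.2.
cat         O        E   (O−E)²/E
0           4     5.72     0.5172
1          19    18.59     0.0090
2          33    30.03     0.2937
3          30    31.46     0.0678
4+         57     57.2     0.0007
Sum = 0.888
df = 3. Since 0.888 < 9.348, we do not reject H₀.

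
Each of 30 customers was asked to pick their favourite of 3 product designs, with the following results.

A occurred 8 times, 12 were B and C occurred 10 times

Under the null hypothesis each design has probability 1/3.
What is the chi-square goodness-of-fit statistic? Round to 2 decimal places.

0.80

Expected count for each of the 3 categories: 30/3 = 10.
A: (8 − 10)²/10 = 4/10 = 0.400
B: (12 − 10)²/10 = 4/10 = 0.400
C: (10 − 10)²/10 = 0/10 = 0.000
Sum = 0.80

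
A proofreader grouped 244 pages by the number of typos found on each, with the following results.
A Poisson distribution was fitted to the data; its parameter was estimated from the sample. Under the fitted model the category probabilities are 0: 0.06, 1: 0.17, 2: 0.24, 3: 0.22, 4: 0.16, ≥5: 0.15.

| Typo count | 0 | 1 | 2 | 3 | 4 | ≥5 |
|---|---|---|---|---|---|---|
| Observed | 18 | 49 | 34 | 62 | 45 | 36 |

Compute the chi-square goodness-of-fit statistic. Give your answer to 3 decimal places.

Expected counts E_i = n·p_i: 244×0.06 = 14.64, 244×0.17 = 41.48, 244×0.24 = 58.56, 244×0.22 = 53.68, 244×0.16 = 39.04, 244×0.15 = 36.6.
cat         O        E   (O−E)²/E
0          18    14.64     0.7711
1          49    41.48     1.3633
2          34    58.56    10.3004
3          62    53.68     1.2895
4          45    39.04     0.9099
≥5         36     36.6     0.0098
Sum = 14.644

14.644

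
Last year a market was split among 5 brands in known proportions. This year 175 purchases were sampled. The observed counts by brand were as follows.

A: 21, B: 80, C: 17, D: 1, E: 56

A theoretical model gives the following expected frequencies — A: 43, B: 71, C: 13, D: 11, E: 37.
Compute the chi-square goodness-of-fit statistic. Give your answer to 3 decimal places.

cat         O        E   (O−E)²/E
A          21       43    11.2558
B          80       71     1.1408
C          17       13     1.2308
D           1       11     9.0909
E          56       37     9.7568
Sum = 32.475

32.475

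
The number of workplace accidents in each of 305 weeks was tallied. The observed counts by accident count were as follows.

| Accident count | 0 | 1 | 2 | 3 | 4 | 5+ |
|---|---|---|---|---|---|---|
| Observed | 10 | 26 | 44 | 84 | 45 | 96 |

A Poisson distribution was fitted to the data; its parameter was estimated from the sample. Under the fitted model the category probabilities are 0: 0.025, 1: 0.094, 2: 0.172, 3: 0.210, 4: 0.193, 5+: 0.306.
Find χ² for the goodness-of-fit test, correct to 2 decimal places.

11.91

Expected counts E_i = n·p_i: 305×0.025 = 7.625, 305×0.094 = 28.67, 305×0.172 = 52.46, 305×0.210 = 64.05, 305×0.193 = 58.865, 305×0.306 = 93.33.
0: (10 − 7.625)²/7.625 = 5.640625/7.625 = 0.740
1: (26 − 28.67)²/28.67 = 7.1289/28.67 = 0.249
2: (44 − 52.46)²/52.46 = 71.5716/52.46 = 1.364
3: (84 − 64.05)²/64.05 = 398.0025/64.05 = 6.214
4: (45 − 58.865)²/58.865 = 192.238225/58.865 = 3.266
5+: (96 − 93.33)²/93.33 = 7.1289/93.33 = 0.076
Sum = 11.91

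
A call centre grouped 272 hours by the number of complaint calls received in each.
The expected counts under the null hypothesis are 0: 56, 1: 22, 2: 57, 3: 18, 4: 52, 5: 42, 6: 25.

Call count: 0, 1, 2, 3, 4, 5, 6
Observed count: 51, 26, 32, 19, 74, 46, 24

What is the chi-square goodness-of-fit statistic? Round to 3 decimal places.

21.923

χ² = (51−56)²/56 + (26−22)²/22 + (32−57)²/57 + (19−18)²/18 + (74−52)²/52 + (46−42)²/42 + (24−25)²/25
   = 0.4464 + 0.7273 + 10.9649 + 0.0556 + 9.3077 + 0.3810 + 0.0400
Sum = 21.923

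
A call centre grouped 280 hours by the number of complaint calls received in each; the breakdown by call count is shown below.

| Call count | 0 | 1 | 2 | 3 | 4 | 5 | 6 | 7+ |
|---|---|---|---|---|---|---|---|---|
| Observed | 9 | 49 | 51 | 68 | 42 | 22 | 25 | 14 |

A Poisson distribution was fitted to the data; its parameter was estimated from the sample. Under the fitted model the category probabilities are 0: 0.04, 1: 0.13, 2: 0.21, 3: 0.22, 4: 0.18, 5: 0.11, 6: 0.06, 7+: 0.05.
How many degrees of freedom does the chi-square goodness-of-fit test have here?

6

There are k = 8 categories and 1 parameter estimated from the data, so df = 8 − 1 − 1 = 6.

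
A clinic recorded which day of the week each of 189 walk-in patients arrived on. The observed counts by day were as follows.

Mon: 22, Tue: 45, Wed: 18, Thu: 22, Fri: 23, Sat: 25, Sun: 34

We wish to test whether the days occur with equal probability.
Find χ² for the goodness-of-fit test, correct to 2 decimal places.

Expected count for each of the 7 categories: 189/7 = 27.
χ² = (22−27)²/27 + (45−27)²/27 + (18−27)²/27 + (22−27)²/27 + (23−27)²/27 + (25−27)²/27 + (34−27)²/27
   = 0.926 + 12.000 + 3.000 + 0.926 + 0.593 + 0.148 + 1.815
Sum = 19.41

19.41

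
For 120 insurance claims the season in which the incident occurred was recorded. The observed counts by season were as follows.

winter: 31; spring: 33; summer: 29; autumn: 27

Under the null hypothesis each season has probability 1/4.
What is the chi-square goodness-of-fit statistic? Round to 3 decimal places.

0.667

Expected count for each of the 4 categories: 120/4 = 30.
χ² = (31−30)²/30 + (33−30)²/30 + (29−30)²/30 + (27−30)²/30
   = 0.0333 + 0.3000 + 0.0333 + 0.3000
Sum = 0.667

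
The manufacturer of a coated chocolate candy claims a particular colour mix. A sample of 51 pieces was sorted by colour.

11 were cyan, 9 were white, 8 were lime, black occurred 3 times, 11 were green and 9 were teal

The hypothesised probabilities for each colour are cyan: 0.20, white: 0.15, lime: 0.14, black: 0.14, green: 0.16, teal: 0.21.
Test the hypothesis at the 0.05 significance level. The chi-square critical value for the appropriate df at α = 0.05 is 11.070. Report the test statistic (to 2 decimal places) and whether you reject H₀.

Expected counts E_i = n·p_i: 51×0.20 = 10.2, 51×0.15 = 7.65, 51×0.14 = 7.14, 51×0.14 = 7.14, 51×0.16 = 8.16, 51×0.21 = 10.71.
χ² = (11−10.2)²/10.2 + (9−7.65)²/7.65 + (8−7.14)²/7.14 + (3−7.14)²/7.14 + (11−8.16)²/8.16 + (9−10.71)²/10.71
   = 0.063 + 0.238 + 0.104 + 2.401 + 0.988 + 0.273
Sum = 4.07
df = 5. Since 4.07 < 11.070, we do not reject H₀.

4.07; do not reject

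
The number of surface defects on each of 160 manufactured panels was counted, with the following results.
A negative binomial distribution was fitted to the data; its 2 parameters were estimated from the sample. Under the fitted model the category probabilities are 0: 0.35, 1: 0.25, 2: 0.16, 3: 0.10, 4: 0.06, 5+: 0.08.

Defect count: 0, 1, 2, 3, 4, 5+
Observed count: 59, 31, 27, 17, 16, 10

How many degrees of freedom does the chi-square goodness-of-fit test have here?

There are k = 6 categories and 2 parameters estimated from the data, so df = 6 − 1 − 2 = 3.

3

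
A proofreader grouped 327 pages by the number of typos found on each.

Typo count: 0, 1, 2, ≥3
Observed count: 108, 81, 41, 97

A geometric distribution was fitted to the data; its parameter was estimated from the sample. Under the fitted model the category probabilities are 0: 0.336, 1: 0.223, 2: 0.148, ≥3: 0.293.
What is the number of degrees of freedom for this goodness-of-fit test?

There are k = 4 categories and 1 parameter estimated from the data, so df = 4 − 1 − 1 = 2.

2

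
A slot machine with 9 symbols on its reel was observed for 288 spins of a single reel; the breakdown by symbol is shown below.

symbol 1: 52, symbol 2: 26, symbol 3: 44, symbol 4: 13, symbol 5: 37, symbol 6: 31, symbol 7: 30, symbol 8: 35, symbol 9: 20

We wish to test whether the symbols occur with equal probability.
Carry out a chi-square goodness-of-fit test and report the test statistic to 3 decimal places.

35.125

Expected count for each of the 9 categories: 288/9 = 32.
χ² = (52−32)²/32 + (26−32)²/32 + (44−32)²/32 + (13−32)²/32 + (37−32)²/32 + (31−32)²/32 + (30−32)²/32 + (35−32)²/32 + (20−32)²/32
   = 12.5000 + 1.1250 + 4.5000 + 11.2813 + 0.7813 + 0.0313 + 0.1250 + 0.2813 + 4.5000
Sum = 35.125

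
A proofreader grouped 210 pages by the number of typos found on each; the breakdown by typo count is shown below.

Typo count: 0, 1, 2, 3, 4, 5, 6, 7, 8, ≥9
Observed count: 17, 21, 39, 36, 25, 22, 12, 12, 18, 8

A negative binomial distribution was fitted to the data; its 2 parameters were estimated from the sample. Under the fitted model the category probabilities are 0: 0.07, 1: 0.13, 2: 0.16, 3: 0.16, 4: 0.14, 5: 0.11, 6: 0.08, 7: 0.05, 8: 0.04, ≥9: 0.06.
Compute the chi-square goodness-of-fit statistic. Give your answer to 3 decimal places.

17.800

Expected counts E_i = n·p_i: 210×0.07 = 14.7, 210×0.13 = 27.3, 210×0.16 = 33.6, 210×0.16 = 33.6, 210×0.14 = 29.4, 210×0.11 = 23.1, 210×0.08 = 16.8, 210×0.05 = 10.5, 210×0.04 = 8.4, 210×0.06 = 12.6.
cat         O        E   (O−E)²/E
0          17     14.7     0.3599
1          21     27.3     1.4538
2          39     33.6     0.8679
3          36     33.6     0.1714
4          25     29.4     0.6585
5          22     23.1     0.0524
6          12     16.8     1.3714
7          12     10.5     0.2143
8          18      8.4    10.9714
≥9          8     12.6     1.6794
Sum = 17.800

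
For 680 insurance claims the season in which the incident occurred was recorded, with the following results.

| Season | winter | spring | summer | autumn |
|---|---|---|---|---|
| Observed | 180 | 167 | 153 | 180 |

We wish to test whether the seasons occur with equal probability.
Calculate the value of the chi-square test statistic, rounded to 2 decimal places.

2.93

Under H₀ each category has probability 1/4, so each expected count is 680/4 = 170.
winter: (180 − 170)²/170 = 100/170 = 0.588
spring: (167 − 170)²/170 = 9/170 = 0.053
summer: (153 − 170)²/170 = 289/170 = 1.700
autumn: (180 − 170)²/170 = 100/170 = 0.588
Sum = 2.93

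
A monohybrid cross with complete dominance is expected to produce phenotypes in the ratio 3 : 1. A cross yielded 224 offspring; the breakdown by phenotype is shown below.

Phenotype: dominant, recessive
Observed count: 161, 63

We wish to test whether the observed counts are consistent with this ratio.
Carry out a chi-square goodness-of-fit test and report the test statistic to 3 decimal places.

Ratio total = 4. Expected counts: 224×3/4 = 168, 224×1/4 = 56.
dominant: (161 − 168)²/168 = 49/168 = 0.2917
recessive: (63 − 56)²/56 = 49/56 = 0.8750
Sum = 1.167

1.167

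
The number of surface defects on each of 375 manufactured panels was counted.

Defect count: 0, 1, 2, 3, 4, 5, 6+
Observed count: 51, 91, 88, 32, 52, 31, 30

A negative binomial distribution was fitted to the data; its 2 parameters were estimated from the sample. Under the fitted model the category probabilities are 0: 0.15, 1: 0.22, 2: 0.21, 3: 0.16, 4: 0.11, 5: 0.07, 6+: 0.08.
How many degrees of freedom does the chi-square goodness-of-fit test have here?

4

There are k = 7 categories and 2 parameters estimated from the data, so df = 7 − 1 − 2 = 4.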